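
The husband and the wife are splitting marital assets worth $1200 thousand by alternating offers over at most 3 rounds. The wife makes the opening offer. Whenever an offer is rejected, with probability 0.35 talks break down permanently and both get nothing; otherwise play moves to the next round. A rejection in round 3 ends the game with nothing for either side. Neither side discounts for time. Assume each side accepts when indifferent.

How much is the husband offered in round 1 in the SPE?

Round 3 (the wife proposes): the husband will accept anything ≥ 0, so the wife offers 0 and keeps 1200.
Round 2 (the husband proposes): rejecting gives the wife an expected 0.65 × 1200 = 780; the husband offers that and keeps 420.
Round 1 (the wife proposes): rejecting gives the husband an expected 0.65 × 420 = 273. The wife offers 273 and keeps 1200 − 273 = 927.

273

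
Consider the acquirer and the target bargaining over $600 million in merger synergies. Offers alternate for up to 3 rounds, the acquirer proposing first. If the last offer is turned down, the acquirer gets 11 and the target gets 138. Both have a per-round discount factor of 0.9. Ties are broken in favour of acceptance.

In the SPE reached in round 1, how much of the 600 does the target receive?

Round 3 (the acquirer proposes): the target gets 138 if talks fail, so the acquirer offers 138 and keeps 462.
Round 2 (the target proposes): the acquirer can get 462 next round, worth 0.9 × 462 = 415.8 now. The target offers 415.8 and keeps 600 − 415.8 = 184.2.
Round 1 (the acquirer proposes): the target can get 184.2 next round, worth 0.9 × 184.2 = 165.78 now, so the acquirer offers 165.78, keeping 434.22.

165.78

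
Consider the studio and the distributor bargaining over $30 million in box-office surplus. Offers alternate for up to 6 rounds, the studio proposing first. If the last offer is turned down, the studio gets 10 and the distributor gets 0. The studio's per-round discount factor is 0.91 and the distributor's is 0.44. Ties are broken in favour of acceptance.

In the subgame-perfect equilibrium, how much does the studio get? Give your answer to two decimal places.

26.93

By backward induction:
Round 6 (the distributor proposes): the studio gets 10 if talks fail, so the distributor offers 10 and keeps 20.
Round 5 (the studio proposes): the distributor can get 20 next round, worth 0.44 × 20 = 8.8 now; the studio offers that and keeps 21.2.
Round 4 (the distributor proposes): the studio can get 21.2 next round, worth 0.91 × 21.2 = 19.292 now; the distributor offers that and keeps 10.708.
Round 3 (the studio proposes): the distributor can get 10.708 next round, worth 0.44 × 10.708 = 4.71152 now; the studio offers that and keeps 25.28848.
Round 2 (the distributor proposes): the studio can get 25.28848 next round, worth 0.91 × 25.28848 = 23.0125168 now; the distributor offers that and keeps 6.9874832.
Round 1 (the studio proposes): the distributor can get 6.9874832 next round, worth 0.44 × 6.9874832 = 3.074492608 now; the studio offers that and keeps 26.925507392.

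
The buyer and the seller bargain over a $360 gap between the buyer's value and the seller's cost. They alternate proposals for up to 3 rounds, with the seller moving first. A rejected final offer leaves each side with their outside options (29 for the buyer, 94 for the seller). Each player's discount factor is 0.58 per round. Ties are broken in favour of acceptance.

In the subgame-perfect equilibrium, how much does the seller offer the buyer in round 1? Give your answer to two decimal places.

97.45

Round 3 (the seller proposes): the buyer gets 29 if talks fail, so the seller offers 29 and keeps 331.
Round 2 (the buyer proposes): the seller can get 331 next round, worth 0.58 × 331 = 191.98 now. The buyer offers 191.98 and keeps 360 − 191.98 = 168.02.
Round 1 (the seller proposes): the buyer can get 168.02 next round, worth 0.58 × 168.02 = 97.4516 now, so the seller offers 97.4516, keeping 262.5484.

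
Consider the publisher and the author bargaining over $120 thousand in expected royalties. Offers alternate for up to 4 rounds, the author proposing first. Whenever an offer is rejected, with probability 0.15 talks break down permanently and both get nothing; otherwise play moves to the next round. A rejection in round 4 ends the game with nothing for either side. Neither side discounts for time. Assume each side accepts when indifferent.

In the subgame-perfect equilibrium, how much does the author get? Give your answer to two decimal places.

31.01

Round 4 (the publisher proposes): rejection yields 0 for the author; the publisher offers 0 and keeps 120.
Round 3 (the author proposes): rejecting gives the publisher an expected 0.85 × 120 = 102, so the author offers 102, keeping 18.
Round 2 (the publisher proposes): rejecting gives the author an expected 0.85 × 18 = 15.3. The publisher offers 15.3 and keeps 120 − 15.3 = 104.7.
Round 1 (the author proposes): rejecting gives the publisher an expected 0.85 × 104.7 = 88.995; the author offers that and keeps 31.005.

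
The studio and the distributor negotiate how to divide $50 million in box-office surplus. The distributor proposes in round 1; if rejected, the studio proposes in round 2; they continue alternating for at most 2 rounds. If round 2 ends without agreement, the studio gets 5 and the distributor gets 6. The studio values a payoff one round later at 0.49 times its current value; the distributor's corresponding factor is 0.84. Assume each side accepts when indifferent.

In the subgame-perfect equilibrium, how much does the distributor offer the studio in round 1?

21.56

Round 2 (the studio proposes): the distributor gets 6 if talks fail, so the studio offers 6 and keeps 44.
Round 1 (the distributor proposes): the studio can get 44 next round, worth 0.49 × 44 = 21.56 now, so the distributor offers 21.56, keeping 28.44.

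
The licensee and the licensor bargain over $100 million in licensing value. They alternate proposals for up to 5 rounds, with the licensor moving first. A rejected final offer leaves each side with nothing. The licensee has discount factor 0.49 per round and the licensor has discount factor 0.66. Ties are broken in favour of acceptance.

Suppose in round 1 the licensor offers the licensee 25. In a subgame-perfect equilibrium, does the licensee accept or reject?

Accept

Round 5 (the licensor proposes): the licensee will accept anything ≥ 0, so the licensor offers 0 and keeps 100.
Round 4 (the licensee proposes): the licensor can get 100 next round, worth 0.66 × 100 = 66 now, so the licensee offers 66, keeping 34.
Round 3 (the licensor proposes): the licensee can get 34 next round, worth 0.49 × 34 = 16.66 now; the licensor offers that and keeps 83.34.
Round 2 (the licensee proposes): the licensor can get 83.34 next round, worth 0.66 × 83.34 = 55.0044 now; the licensee offers that and keeps 44.9956.
So by rejecting in round 1, the licensee gets 44.9956 next round, worth 0.49 × 44.9956 = 22.047844 now.
Offer 25 ≥ 22.047844, so the licensee accepts.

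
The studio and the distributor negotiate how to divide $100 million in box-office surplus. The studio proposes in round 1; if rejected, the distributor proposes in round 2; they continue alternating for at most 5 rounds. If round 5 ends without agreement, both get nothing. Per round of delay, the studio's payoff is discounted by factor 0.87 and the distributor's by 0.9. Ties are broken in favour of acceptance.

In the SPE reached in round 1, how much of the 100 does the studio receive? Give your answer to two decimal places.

79.14

By backward induction:
Round 5 (the studio proposes): rejection yields 0 for the distributor; the studio offers 0 and keeps 100.
Round 4 (the distributor proposes): the studio can get 100 next round, worth 0.87 × 100 = 87 now. The distributor offers 87 and keeps 100 − 87 = 13.
Round 3 (the studio proposes): the distributor can get 13 next round, worth 0.9 × 13 = 11.7 now, so the studio offers 11.7, keeping 88.3.
Round 2 (the distributor proposes): the studio can get 88.3 next round, worth 0.87 × 88.3 = 76.821 now; the distributor offers that and keeps 23.179.
Round 1 (the studio proposes): the distributor can get 23.179 next round, worth 0.9 × 23.179 = 20.8611 now, so the studio offers 20.8611, keeping 79.1389.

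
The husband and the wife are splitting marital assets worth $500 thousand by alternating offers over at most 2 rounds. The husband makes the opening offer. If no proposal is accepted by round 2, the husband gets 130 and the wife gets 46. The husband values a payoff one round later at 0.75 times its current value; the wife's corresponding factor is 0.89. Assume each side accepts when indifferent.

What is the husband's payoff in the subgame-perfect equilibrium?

Round 2 (the wife proposes): the husband gets 130 if talks fail, so the wife offers 130 and keeps 370.
Round 1 (the husband proposes): the wife can get 370 next round, worth 0.89 × 370 = 329.3 now; the husband offers that and keeps 170.7.

170.7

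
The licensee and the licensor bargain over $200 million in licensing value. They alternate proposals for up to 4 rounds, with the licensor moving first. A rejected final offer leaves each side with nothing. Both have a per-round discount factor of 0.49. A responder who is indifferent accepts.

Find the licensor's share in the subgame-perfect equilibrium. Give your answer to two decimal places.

Round 4 (the licensee proposes): rejection yields 0 for the licensor; the licensee offers 0 and keeps 200.
Round 3 (the licensor proposes): the licensee can get 200 next round, worth 0.49 × 200 = 98 now; the licensor offers that and keeps 102.
Round 2 (the licensee proposes): the licensor can get 102 next round, worth 0.49 × 102 = 49.98 now; the licensee offers that and keeps 150.02.
Round 1 (the licensor proposes): the licensee can get 150.02 next round, worth 0.49 × 150.02 = 73.5098 now; the licensor offers that and keeps 126.4902.

126.49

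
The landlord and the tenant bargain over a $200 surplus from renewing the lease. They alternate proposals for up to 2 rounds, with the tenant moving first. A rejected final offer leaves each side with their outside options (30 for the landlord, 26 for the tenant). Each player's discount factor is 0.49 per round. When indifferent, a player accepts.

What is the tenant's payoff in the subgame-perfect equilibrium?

114.74

Round 2 (the landlord proposes): the tenant gets 26 if talks fail, so the landlord offers 26 and keeps 174.
Round 1 (the tenant proposes): the landlord can get 174 next round, worth 0.49 × 174 = 85.26 now, so the tenant offers 85.26, keeping 114.74.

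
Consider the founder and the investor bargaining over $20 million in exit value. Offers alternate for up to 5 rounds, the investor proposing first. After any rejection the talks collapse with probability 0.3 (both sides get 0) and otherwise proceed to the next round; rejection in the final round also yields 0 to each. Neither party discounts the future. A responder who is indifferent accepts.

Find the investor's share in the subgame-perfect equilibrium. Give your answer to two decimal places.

13.74

Round 5 (the investor proposes): the founder will accept anything ≥ 0, so the investor offers 0 and keeps 20.
Round 4 (the founder proposes): rejecting gives the investor an expected 0.7 × 20 = 14; the founder offers that and keeps 6.
Round 3 (the investor proposes): rejecting gives the founder an expected 0.7 × 6 = 4.2. The investor offers 4.2 and keeps 20 − 4.2 = 15.8.
Round 2 (the founder proposes): rejecting gives the investor an expected 0.7 × 15.8 = 11.06. The founder offers 11.06 and keeps 20 − 11.06 = 8.94.
Round 1 (the investor proposes): rejecting gives the founder an expected 0.7 × 8.94 = 6.258. The investor offers 6.258 and keeps 20 − 6.258 = 13.742.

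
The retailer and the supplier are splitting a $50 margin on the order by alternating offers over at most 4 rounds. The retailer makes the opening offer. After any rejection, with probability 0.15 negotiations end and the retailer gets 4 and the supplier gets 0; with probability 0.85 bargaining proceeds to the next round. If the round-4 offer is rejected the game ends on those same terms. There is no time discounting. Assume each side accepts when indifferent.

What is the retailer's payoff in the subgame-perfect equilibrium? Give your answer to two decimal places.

15.89

Round 4 (the supplier proposes): the retailer gets 4 if talks fail, so the supplier offers 4 and keeps 46.
Round 3 (the retailer proposes): rejecting gives the supplier an expected 0.85 × 46 = 39.1, so the retailer offers 39.1, keeping 10.9.
Round 2 (the supplier proposes): rejecting gives the retailer an expected 0.85 × 10.9 + 0.15 × 4 = 9.865. The supplier offers 9.865 and keeps 50 − 9.865 = 40.135.
Round 1 (the retailer proposes): rejecting gives the supplier an expected 0.85 × 40.135 = 34.11475, so the retailer offers 34.11475, keeping 15.88525.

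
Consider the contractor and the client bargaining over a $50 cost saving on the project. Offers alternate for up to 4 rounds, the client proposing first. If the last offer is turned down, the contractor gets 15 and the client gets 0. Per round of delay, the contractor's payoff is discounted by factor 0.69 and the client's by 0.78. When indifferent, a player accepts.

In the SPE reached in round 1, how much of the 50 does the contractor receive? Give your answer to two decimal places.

Solve by backward induction from round 4.
Round 4 (the contractor proposes): rejection yields 0 for the client; the contractor offers 0 and keeps 50.
Round 3 (the client proposes): the contractor can get 50 next round, worth 0.69 × 50 = 34.5 now; the client offers that and keeps 15.5.
Round 2 (the contractor proposes): the client can get 15.5 next round, worth 0.78 × 15.5 = 12.09 now; the contractor offers that and keeps 37.91.
Round 1 (the client proposes): the contractor can get 37.91 next round, worth 0.69 × 37.91 = 26.1579 now. The client offers 26.1579 and keeps 50 − 26.1579 = 23.8421.

26.16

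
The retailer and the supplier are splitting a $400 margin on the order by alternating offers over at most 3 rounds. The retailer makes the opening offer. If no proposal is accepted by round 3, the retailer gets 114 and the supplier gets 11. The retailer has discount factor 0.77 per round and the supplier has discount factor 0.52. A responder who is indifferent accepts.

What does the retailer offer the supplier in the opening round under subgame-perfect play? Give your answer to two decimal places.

Round 3 (the retailer proposes): the supplier gets 11 if talks fail, so the retailer offers 11 and keeps 389.
Round 2 (the supplier proposes): the retailer can get 389 next round, worth 0.77 × 389 = 299.53 now, so the supplier offers 299.53, keeping 100.47.
Round 1 (the retailer proposes): the supplier can get 100.47 next round, worth 0.52 × 100.47 = 52.2444 now, so the retailer offers 52.2444, keeping 347.7556.

52.24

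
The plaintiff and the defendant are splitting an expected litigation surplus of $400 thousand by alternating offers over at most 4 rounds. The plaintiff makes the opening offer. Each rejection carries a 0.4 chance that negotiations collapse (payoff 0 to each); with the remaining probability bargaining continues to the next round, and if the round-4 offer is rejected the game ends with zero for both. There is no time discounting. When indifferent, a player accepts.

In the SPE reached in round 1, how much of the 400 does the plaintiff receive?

217.6

Round 4 (the defendant proposes): rejection yields 0 for the plaintiff; the defendant offers 0 and keeps 400.
Round 3 (the plaintiff proposes): rejecting gives the defendant an expected 0.6 × 400 = 240; the plaintiff offers that and keeps 160.
Round 2 (the defendant proposes): rejecting gives the plaintiff an expected 0.6 × 160 = 96; the defendant offers that and keeps 304.
Round 1 (the plaintiff proposes): rejecting gives the defendant an expected 0.6 × 304 = 182.4. The plaintiff offers 182.4 and keeps 400 − 182.4 = 217.6.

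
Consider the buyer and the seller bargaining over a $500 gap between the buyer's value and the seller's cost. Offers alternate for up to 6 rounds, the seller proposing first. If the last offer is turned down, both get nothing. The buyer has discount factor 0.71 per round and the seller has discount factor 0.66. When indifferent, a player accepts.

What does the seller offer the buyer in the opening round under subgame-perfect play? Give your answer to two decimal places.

255.21

By backward induction:
Round 6 (the buyer proposes): the seller will accept anything ≥ 0, so the buyer offers 0 and keeps 500.
Round 5 (the seller proposes): the buyer can get 500 next round, worth 0.71 × 500 = 355 now, so the seller offers 355, keeping 145.
Round 4 (the buyer proposes): the seller can get 145 next round, worth 0.66 × 145 = 95.7 now, so the buyer offers 95.7, keeping 404.3.
Round 3 (the seller proposes): the buyer can get 404.3 next round, worth 0.71 × 404.3 = 287.053 now. The seller offers 287.053 and keeps 500 − 287.053 = 212.947.
Round 2 (the buyer proposes): the seller can get 212.947 next round, worth 0.66 × 212.947 = 140.54502 now. The buyer offers 140.54502 and keeps 500 − 140.54502 = 359.45498.
Round 1 (the seller proposes): the buyer can get 359.45498 next round, worth 0.71 × 359.45498 = 255.2130358 now; the seller offers that and keeps 244.7869642.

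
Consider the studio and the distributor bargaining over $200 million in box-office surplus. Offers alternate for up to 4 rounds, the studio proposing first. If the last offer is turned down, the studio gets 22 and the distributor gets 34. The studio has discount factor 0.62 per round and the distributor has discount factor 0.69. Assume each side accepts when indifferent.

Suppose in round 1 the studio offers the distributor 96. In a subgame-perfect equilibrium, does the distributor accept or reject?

Round 4 (the distributor proposes): the studio gets 22 if talks fail, so the distributor offers 22 and keeps 178.
Round 3 (the studio proposes): the distributor can get 178 next round, worth 0.69 × 178 = 122.82 now. The studio offers 122.82 and keeps 200 − 122.82 = 77.18.
Round 2 (the distributor proposes): the studio can get 77.18 next round, worth 0.62 × 77.18 = 47.8516 now. The distributor offers 47.8516 and keeps 200 − 47.8516 = 152.1484.
So by rejecting in round 1, the distributor gets 152.1484 next round, worth 0.69 × 152.1484 = 104.982396 now.
Offer 96 < 104.982396, so the distributor rejects.

Reject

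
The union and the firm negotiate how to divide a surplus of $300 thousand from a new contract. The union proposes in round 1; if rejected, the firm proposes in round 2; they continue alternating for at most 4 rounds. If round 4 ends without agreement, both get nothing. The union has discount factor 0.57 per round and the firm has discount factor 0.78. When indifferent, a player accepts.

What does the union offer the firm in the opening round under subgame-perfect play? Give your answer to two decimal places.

Solve by backward induction from round 4.
Round 4 (the firm proposes): the union will accept anything ≥ 0, so the firm offers 0 and keeps 300.
Round 3 (the union proposes): the firm can get 300 next round, worth 0.78 × 300 = 234 now, so the union offers 234, keeping 66.
Round 2 (the firm proposes): the union can get 66 next round, worth 0.57 × 66 = 37.62 now, so the firm offers 37.62, keeping 262.38.
Round 1 (the union proposes): the firm can get 262.38 next round, worth 0.78 × 262.38 = 204.6564 now, so the union offers 204.6564, keeping 95.3436.

204.66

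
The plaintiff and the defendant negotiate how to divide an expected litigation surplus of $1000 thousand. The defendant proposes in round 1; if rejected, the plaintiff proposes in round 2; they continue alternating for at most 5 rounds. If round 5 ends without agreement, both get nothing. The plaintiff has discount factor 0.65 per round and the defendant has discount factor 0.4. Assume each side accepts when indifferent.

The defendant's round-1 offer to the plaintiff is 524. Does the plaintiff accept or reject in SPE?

Round 5 (the defendant proposes): rejection yields 0 for the plaintiff; the defendant offers 0 and keeps 1000.
Round 4 (the plaintiff proposes): the defendant can get 1000 next round, worth 0.4 × 1000 = 400 now, so the plaintiff offers 400, keeping 600.
Round 3 (the defendant proposes): the plaintiff can get 600 next round, worth 0.65 × 600 = 390 now, so the defendant offers 390, keeping 610.
Round 2 (the plaintiff proposes): the defendant can get 610 next round, worth 0.4 × 610 = 244 now; the plaintiff offers that and keeps 756.
So by rejecting in round 1, the plaintiff gets 756 next round, worth 0.65 × 756 = 491.4 now.
Offer 524 ≥ 491.4, so the plaintiff accepts.

Accept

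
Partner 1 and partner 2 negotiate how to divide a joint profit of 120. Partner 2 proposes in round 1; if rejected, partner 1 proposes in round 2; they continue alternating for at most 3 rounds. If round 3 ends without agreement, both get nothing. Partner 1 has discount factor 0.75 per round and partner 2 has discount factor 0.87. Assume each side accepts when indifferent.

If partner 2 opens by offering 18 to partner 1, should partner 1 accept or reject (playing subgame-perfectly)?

Accept

Round 3 (partner 2 proposes): rejection yields 0 for partner 1; partner 2 offers 0 and keeps 120.
Round 2 (partner 1 proposes): partner 2 can get 120 next round, worth 0.87 × 120 = 104.4 now; partner 1 offers that and keeps 15.6.
So by rejecting in round 1, partner 1 gets 15.6 next round, worth 0.75 × 15.6 = 11.7 now.
Offer 18 ≥ 11.7, so partner 1 accepts.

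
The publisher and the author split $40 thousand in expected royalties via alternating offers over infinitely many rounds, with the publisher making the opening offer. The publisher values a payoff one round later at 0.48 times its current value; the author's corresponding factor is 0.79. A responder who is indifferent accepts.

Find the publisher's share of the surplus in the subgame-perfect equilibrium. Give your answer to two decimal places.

13.53

When the publisher proposes, the author accepts any offer worth at least 0.79 times what the author would get by proposing next round; and vice versa.
This gives x = 40 − 0.79y and y = 40 − 0.48x, where x and y are each side's share when it proposes.
Hence (1 − 0.79·0.48)x = 40(1 − 0.79), i.e. 0.6208·x = 8.4.
x ≈ 13.5309; the author's share is 40 − x ≈ 26.4691.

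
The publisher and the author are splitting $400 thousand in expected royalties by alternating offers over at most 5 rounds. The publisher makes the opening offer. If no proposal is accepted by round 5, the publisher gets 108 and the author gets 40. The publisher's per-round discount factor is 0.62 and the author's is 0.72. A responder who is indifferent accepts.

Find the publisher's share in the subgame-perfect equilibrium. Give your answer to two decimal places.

233.74

Round 5 (the publisher proposes): the author gets 40 if talks fail, so the publisher offers 40 and keeps 360.
Round 4 (the author proposes): the publisher can get 360 next round, worth 0.62 × 360 = 223.2 now; the author offers that and keeps 176.8.
Round 3 (the publisher proposes): the author can get 176.8 next round, worth 0.72 × 176.8 = 127.296 now. The publisher offers 127.296 and keeps 400 − 127.296 = 272.704.
Round 2 (the author proposes): the publisher can get 272.704 next round, worth 0.62 × 272.704 = 169.07648 now; the author offers that and keeps 230.92352.
Round 1 (the publisher proposes): the author can get 230.92352 next round, worth 0.72 × 230.92352 = 166.2649344 now, so the publisher offers 166.2649344, keeping 233.7350656.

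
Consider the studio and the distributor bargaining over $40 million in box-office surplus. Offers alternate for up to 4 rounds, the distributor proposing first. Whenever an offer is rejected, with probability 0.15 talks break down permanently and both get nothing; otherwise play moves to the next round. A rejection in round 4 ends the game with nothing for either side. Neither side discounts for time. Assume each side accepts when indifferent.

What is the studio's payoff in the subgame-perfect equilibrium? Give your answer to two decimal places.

Round 4 (the studio proposes): rejection yields 0 for the distributor; the studio offers 0 and keeps 40.
Round 3 (the distributor proposes): rejecting gives the studio an expected 0.85 × 40 = 34; the distributor offers that and keeps 6.
Round 2 (the studio proposes): rejecting gives the distributor an expected 0.85 × 6 = 5.1, so the studio offers 5.1, keeping 34.9.
Round 1 (the distributor proposes): rejecting gives the studio an expected 0.85 × 34.9 = 29.665. The distributor offers 29.665 and keeps 40 − 29.665 = 10.335.

29.67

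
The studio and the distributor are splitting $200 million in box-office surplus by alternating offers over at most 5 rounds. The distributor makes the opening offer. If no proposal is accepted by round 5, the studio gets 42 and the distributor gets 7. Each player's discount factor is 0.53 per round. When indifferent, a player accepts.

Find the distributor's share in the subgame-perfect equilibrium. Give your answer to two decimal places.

132.87

Round 5 (the distributor proposes): the studio gets 42 if talks fail, so the distributor offers 42 and keeps 158.
Round 4 (the studio proposes): the distributor can get 158 next round, worth 0.53 × 158 = 83.74 now. The studio offers 83.74 and keeps 200 − 83.74 = 116.26.
Round 3 (the distributor proposes): the studio can get 116.26 next round, worth 0.53 × 116.26 = 61.6178 now. The distributor offers 61.6178 and keeps 200 − 61.6178 = 138.3822.
Round 2 (the studio proposes): the distributor can get 138.3822 next round, worth 0.53 × 138.3822 = 73.342566 now; the studio offers that and keeps 126.657434.
Round 1 (the distributor proposes): the studio can get 126.657434 next round, worth 0.53 × 126.657434 = 67.12844002 now. The distributor offers 67.12844002 and keeps 200 − 67.12844002 = 132.87155998.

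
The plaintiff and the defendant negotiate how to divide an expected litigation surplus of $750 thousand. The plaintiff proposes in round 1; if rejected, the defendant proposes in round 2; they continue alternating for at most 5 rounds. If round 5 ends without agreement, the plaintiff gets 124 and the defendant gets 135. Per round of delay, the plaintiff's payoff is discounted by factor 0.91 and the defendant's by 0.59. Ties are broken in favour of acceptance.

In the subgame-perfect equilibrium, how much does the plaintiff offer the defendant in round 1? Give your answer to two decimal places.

Round 5 (the plaintiff proposes): the defendant gets 135 if talks fail, so the plaintiff offers 135 and keeps 615.
Round 4 (the defendant proposes): the plaintiff can get 615 next round, worth 0.91 × 615 = 559.65 now, so the defendant offers 559.65, keeping 190.35.
Round 3 (the plaintiff proposes): the defendant can get 190.35 next round, worth 0.59 × 190.35 = 112.3065 now, so the plaintiff offers 112.3065, keeping 637.6935.
Round 2 (the defendant proposes): the plaintiff can get 637.6935 next round, worth 0.91 × 637.6935 = 580.301085 now, so the defendant offers 580.301085, keeping 169.698915.
Round 1 (the plaintiff proposes): the defendant can get 169.698915 next round, worth 0.59 × 169.698915 = 100.12235985 now. The plaintiff offers 100.12235985 and keeps 750 − 100.12235985 = 649.87764015.

100.12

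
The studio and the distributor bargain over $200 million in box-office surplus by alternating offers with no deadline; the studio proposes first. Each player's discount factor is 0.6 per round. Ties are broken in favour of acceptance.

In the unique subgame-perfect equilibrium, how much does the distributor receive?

75

In a stationary SPE each proposer offers the other exactly their discounted continuation value.
If the studio keeps x when proposing and the distributor keeps y when proposing, then x = 200 − 0.6y and y = 200 − 0.6x.
Solving: x = 200(1 − 0.6) / (1 − 0.6·0.6) = 80 / 0.64 = 125.
The distributor gets 200 − 125 = 75.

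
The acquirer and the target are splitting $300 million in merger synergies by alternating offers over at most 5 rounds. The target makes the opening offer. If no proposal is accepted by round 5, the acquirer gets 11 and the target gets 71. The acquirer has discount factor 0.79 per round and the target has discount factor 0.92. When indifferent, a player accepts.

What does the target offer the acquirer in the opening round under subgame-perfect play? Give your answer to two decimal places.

Round 5 (the target proposes): the acquirer gets 11 if talks fail, so the target offers 11 and keeps 289.
Round 4 (the acquirer proposes): the target can get 289 next round, worth 0.92 × 289 = 265.88 now, so the acquirer offers 265.88, keeping 34.12.
Round 3 (the target proposes): the acquirer can get 34.12 next round, worth 0.79 × 34.12 = 26.9548 now. The target offers 26.9548 and keeps 300 − 26.9548 = 273.0452.
Round 2 (the acquirer proposes): the target can get 273.0452 next round, worth 0.92 × 273.0452 = 251.201584 now, so the acquirer offers 251.201584, keeping 48.798416.
Round 1 (the target proposes): the acquirer can get 48.798416 next round, worth 0.79 × 48.798416 = 38.55074864 now, so the target offers 38.55074864, keeping 261.44925136.

38.55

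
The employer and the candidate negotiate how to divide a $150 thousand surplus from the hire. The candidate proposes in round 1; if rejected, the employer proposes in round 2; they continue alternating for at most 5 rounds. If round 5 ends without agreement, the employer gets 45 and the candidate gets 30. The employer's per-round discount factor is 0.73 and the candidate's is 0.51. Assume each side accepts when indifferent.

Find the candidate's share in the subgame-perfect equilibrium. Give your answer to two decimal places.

Round 5 (the candidate proposes): the employer gets 45 if talks fail, so the candidate offers 45 and keeps 105.
Round 4 (the employer proposes): the candidate can get 105 next round, worth 0.51 × 105 = 53.55 now, so the employer offers 53.55, keeping 96.45.
Round 3 (the candidate proposes): the employer can get 96.45 next round, worth 0.73 × 96.45 = 70.4085 now; the candidate offers that and keeps 79.5915.
Round 2 (the employer proposes): the candidate can get 79.5915 next round, worth 0.51 × 79.5915 = 40.591665 now, so the employer offers 40.591665, keeping 109.408335.
Round 1 (the candidate proposes): the employer can get 109.408335 next round, worth 0.73 × 109.408335 = 79.86808455 now; the candidate offers that and keeps 70.13191545.

70.13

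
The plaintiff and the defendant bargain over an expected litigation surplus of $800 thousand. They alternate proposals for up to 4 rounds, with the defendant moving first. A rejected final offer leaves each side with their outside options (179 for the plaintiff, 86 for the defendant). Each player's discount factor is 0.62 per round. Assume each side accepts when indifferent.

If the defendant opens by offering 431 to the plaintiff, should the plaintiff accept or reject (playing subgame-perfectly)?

Round 4 (the plaintiff proposes): the defendant gets 86 if talks fail, so the plaintiff offers 86 and keeps 714.
Round 3 (the defendant proposes): the plaintiff can get 714 next round, worth 0.62 × 714 = 442.68 now; the defendant offers that and keeps 357.32.
Round 2 (the plaintiff proposes): the defendant can get 357.32 next round, worth 0.62 × 357.32 = 221.5384 now; the plaintiff offers that and keeps 578.4616.
So by rejecting in round 1, the plaintiff gets 578.4616 next round, worth 0.62 × 578.4616 = 358.646192 now.
Offer 431 ≥ 358.646192, so the plaintiff accepts.

Accept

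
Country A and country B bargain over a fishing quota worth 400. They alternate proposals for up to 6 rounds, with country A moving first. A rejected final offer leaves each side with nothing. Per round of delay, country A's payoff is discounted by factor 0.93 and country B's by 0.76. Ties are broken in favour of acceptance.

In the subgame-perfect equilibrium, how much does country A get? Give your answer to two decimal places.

211.81

Work backward from the last round.
Round 6 (country B proposes): country A will accept anything ≥ 0, so country B offers 0 and keeps 400.
Round 5 (country A proposes): country B can get 400 next round, worth 0.76 × 400 = 304 now. Country A offers 304 and keeps 400 − 304 = 96.
Round 4 (country B proposes): country A can get 96 next round, worth 0.93 × 96 = 89.28 now; country B offers that and keeps 310.72.
Round 3 (country A proposes): country B can get 310.72 next round, worth 0.76 × 310.72 = 236.1472 now; country A offers that and keeps 163.8528.
Round 2 (country B proposes): country A can get 163.8528 next round, worth 0.93 × 163.8528 = 152.383104 now, so country B offers 152.383104, keeping 247.616896.
Round 1 (country A proposes): country B can get 247.616896 next round, worth 0.76 × 247.616896 = 188.18884096 now; country A offers that and keeps 211.81115904.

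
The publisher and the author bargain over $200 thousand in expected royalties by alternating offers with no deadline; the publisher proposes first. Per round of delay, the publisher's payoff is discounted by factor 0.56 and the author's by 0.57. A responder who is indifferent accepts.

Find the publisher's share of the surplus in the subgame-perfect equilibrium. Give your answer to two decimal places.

When the publisher proposes, the author accepts any offer worth at least 0.57 times what the author would get by proposing next round; and vice versa.
This gives x = 200 − 0.57y and y = 200 − 0.56x, where x and y are each side's share when it proposes.
Hence (1 − 0.57·0.56)x = 200(1 − 0.57), i.e. 0.6808·x = 86.
x ≈ 126.3220; the author's share is 200 − x ≈ 73.6780.

126.32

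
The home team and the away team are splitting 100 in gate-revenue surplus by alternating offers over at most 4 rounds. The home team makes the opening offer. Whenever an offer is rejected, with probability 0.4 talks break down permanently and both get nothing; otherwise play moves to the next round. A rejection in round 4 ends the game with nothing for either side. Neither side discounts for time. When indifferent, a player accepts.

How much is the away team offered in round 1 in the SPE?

45.6

By backward induction:
Round 4 (the away team proposes): the home team will accept anything ≥ 0, so the away team offers 0 and keeps 100.
Round 3 (the home team proposes): rejecting gives the away team an expected 0.6 × 100 = 60, so the home team offers 60, keeping 40.
Round 2 (the away team proposes): rejecting gives the home team an expected 0.6 × 40 = 24. The away team offers 24 and keeps 100 − 24 = 76.
Round 1 (the home team proposes): rejecting gives the away team an expected 0.6 × 76 = 45.6, so the home team offers 45.6, keeping 54.4.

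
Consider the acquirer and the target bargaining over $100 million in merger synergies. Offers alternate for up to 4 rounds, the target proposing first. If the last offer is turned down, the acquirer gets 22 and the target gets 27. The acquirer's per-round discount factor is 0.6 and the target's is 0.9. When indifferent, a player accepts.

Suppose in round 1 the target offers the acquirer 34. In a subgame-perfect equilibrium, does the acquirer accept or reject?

Accept

Work out the acquirer's continuation value if the offer is rejected.
Round 4 (the acquirer proposes): the target gets 27 if talks fail, so the acquirer offers 27 and keeps 73.
Round 3 (the target proposes): the acquirer can get 73 next round, worth 0.6 × 73 = 43.8 now, so the target offers 43.8, keeping 56.2.
Round 2 (the acquirer proposes): the target can get 56.2 next round, worth 0.9 × 56.2 = 50.58 now, so the acquirer offers 50.58, keeping 49.42.
So by rejecting in round 1, the acquirer gets 49.42 next round, worth 0.6 × 49.42 = 29.652 now.
Offer 34 ≥ 29.652, so the acquirer accepts.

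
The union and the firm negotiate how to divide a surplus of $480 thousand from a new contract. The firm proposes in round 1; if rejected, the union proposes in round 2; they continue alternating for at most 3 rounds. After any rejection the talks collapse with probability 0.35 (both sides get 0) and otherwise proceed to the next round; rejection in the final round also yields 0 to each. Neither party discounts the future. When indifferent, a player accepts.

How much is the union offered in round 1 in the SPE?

Round 3 (the firm proposes): rejection yields 0 for the union; the firm offers 0 and keeps 480.
Round 2 (the union proposes): rejecting gives the firm an expected 0.65 × 480 = 312; the union offers that and keeps 168.
Round 1 (the firm proposes): rejecting gives the union an expected 0.65 × 168 = 109.2, so the firm offers 109.2, keeping 370.8.

109.2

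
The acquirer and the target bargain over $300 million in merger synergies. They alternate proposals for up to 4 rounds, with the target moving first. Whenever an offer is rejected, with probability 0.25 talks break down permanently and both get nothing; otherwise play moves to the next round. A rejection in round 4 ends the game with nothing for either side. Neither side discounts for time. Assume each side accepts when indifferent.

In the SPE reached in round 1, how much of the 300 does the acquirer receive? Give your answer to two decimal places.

182.81

Round 4 (the acquirer proposes): the target will accept anything ≥ 0, so the acquirer offers 0 and keeps 300.
Round 3 (the target proposes): rejecting gives the acquirer an expected 0.75 × 300 = 225; the target offers that and keeps 75.
Round 2 (the acquirer proposes): rejecting gives the target an expected 0.75 × 75 = 56.25; the acquirer offers that and keeps 243.75.
Round 1 (the target proposes): rejecting gives the acquirer an expected 0.75 × 243.75 = 182.8125. The target offers 182.8125 and keeps 300 − 182.8125 = 117.1875.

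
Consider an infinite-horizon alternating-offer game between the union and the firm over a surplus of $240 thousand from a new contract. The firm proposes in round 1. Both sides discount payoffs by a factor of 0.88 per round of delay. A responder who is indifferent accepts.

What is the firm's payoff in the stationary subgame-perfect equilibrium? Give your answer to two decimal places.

When the firm proposes, the union accepts any offer worth at least 0.88 times what the union would get by proposing next round; and vice versa.
This gives x = 240 − 0.88y and y = 240 − 0.88x, where x and y are each side's share when it proposes.
Hence (1 − 0.88·0.88)x = 240(1 − 0.88), i.e. 0.2256·x = 28.8.
x ≈ 127.6596; the union's share is 240 − x ≈ 112.3404.

127.66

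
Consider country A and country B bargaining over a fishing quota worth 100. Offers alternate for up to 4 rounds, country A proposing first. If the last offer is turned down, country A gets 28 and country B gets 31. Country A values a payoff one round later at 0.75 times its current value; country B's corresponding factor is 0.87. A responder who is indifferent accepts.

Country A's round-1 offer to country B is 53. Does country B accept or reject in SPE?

Round 4 (country B proposes): country A gets 28 if talks fail, so country B offers 28 and keeps 72.
Round 3 (country A proposes): country B can get 72 next round, worth 0.87 × 72 = 62.64 now, so country A offers 62.64, keeping 37.36.
Round 2 (country B proposes): country A can get 37.36 next round, worth 0.75 × 37.36 = 28.02 now, so country B offers 28.02, keeping 71.98.
So by rejecting in round 1, country B gets 71.98 next round, worth 0.87 × 71.98 = 62.6226 now.
Offer 53 < 62.6226, so country B rejects.

Reject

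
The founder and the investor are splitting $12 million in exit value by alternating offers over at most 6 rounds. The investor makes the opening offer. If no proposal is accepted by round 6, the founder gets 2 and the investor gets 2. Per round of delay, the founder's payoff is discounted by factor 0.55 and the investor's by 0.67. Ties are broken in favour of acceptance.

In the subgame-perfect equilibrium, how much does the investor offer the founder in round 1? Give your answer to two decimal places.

Solve by backward induction from round 6.
Round 6 (the founder proposes): the investor gets 2 if talks fail, so the founder offers 2 and keeps 10.
Round 5 (the investor proposes): the founder can get 10 next round, worth 0.55 × 10 = 5.5 now, so the investor offers 5.5, keeping 6.5.
Round 4 (the founder proposes): the investor can get 6.5 next round, worth 0.67 × 6.5 = 4.355 now. The founder offers 4.355 and keeps 12 − 4.355 = 7.645.
Round 3 (the investor proposes): the founder can get 7.645 next round, worth 0.55 × 7.645 = 4.20475 now; the investor offers that and keeps 7.79525.
Round 2 (the founder proposes): the investor can get 7.79525 next round, worth 0.67 × 7.79525 = 5.2228175 now, so the founder offers 5.2228175, keeping 6.7771825.
Round 1 (the investor proposes): the founder can get 6.7771825 next round, worth 0.55 × 6.7771825 = 3.727450375 now; the investor offers that and keeps 8.272549625.

3.73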